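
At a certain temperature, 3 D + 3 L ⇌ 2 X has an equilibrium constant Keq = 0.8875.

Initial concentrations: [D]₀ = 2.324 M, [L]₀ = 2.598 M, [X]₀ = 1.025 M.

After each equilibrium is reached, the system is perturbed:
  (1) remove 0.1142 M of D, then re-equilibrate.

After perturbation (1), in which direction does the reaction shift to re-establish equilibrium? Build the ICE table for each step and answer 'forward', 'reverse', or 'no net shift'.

Direction: reverse

Q₀ = 0.004773 vs Keq = 0.8875 ⇒ Q<K, forward
Step 1:
                    D           L           X
  I             2.324       2.598       1.025
  C            -1.206      -1.206       0.804
  E             1.118       1.392       1.829
  solve Keq expr → x = 0.402; check Q = 0.8875
Then remove 0.1142 M of D.
Step 2:
                    D           L           X
  I             1.004       1.392       1.829
  C           0.05614     0.05614    -0.03743
  E              1.06       1.448       1.792
  solve Keq expr → x = -0.01871; check Q = 0.8875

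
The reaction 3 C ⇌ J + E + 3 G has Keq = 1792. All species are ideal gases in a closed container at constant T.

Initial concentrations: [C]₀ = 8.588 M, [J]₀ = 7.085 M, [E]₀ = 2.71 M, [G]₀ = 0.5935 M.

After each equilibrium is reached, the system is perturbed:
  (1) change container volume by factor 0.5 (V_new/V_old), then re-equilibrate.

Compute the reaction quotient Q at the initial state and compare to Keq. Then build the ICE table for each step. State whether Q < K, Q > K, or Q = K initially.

Q₀ = 0.006337; Q < K (proceeds forward)

Q₀ = 0.006337 vs Keq = 1792 ⇒ Q<K, forward
Step 1:
                  C         J         E         G
  Initial     8.588     7.085      2.71    0.5935
  Change     -6.507     2.169     2.169     6.507
  Equil       2.081     9.254     4.879       7.1
  solve Keq expr → x = 2.169; check Q = 1792
Then change container volume by factor 0.5 (V_new/V_old).
Step 2:
                  C         J         E         G
  Initial     4.163     18.51     9.758      14.2
  Change      1.559   -0.5196   -0.5196    -1.559
  Equil       5.722     17.99     9.238     12.64
  solve Keq expr → x = -0.5196; check Q = 1792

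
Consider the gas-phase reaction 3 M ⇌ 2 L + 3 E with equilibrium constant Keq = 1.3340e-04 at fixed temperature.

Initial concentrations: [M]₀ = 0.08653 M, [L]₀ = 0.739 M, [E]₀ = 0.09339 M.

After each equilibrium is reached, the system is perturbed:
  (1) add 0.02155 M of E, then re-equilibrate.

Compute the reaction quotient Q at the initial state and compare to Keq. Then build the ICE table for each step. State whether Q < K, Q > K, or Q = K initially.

Q₀ = 0.6866; Q > K (proceeds reverse)

Q₀ = 0.6866 vs Keq = 1.3340e-04 ⇒ Q>K, reverse
Step 1:
                    M           L           E
  init        0.08653       0.739     0.09339
  Δ           0.08228    -0.05485    -0.08228
  eq           0.1688      0.6841     0.01111
  solve Keq expr → x = -0.02743; check Q = 1.3340e-04
Then add 0.02155 M of E.
Step 2:
                    M           L           E
  init         0.1688      0.6841     0.03266
  Δ           0.02006    -0.01338    -0.02006
  eq           0.1889      0.6708     0.01259
  solve Keq expr → x = -0.006688; check Q = 1.3340e-04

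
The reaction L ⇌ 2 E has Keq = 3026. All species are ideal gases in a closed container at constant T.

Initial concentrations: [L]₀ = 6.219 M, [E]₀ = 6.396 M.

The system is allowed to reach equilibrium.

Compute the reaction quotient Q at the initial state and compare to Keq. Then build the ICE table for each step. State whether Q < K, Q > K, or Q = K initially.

Q₀ = 6.578; Q < K (proceeds forward)

Q₀ = 6.578 vs Keq = 3026 ⇒ Q<K, forward
Step 1:
                  L         E
  Initial     6.219     6.396
  Change     -6.105     12.21
  Equil      0.1144     18.61
  solve Keq expr → x = 6.105; check Q = 3026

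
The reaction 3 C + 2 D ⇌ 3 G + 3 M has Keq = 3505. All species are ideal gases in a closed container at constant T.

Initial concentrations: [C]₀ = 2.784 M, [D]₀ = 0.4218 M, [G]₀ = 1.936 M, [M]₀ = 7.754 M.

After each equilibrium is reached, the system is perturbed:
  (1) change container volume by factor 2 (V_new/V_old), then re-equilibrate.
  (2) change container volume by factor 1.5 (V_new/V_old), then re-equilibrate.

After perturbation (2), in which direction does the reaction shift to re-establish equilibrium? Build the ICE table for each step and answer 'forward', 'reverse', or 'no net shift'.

Direction: forward

Q₀ = 881.2 vs Keq = 3505 ⇒ Q<K, forward
Step 1:
                  C         D         G         M
  init        2.784    0.4218     1.936     7.754
  Δ         -0.2034   -0.1356    0.2034    0.2034
  eq          2.581    0.2862     2.139     7.957
  solve Keq expr → x = 0.0678; check Q = 3505
Then change container volume by factor 2 (V_new/V_old).
Step 2:
                  C         D         G         M
  init         1.29    0.1431      1.07     3.979
  Δ        -0.04265  -0.02843   0.04265   0.04265
  eq          1.248    0.1147     1.112     4.021
  solve Keq expr → x = 0.01422; check Q = 3505
Then change container volume by factor 1.5 (V_new/V_old).
Step 3:
                  C         D         G         M
  init       0.8318   0.07644    0.7416     2.681
  Δ        -0.01478 -0.009853   0.01478   0.01478
  eq          0.817   0.06659    0.7563     2.696
  solve Keq expr → x = 0.004927; check Q = 3505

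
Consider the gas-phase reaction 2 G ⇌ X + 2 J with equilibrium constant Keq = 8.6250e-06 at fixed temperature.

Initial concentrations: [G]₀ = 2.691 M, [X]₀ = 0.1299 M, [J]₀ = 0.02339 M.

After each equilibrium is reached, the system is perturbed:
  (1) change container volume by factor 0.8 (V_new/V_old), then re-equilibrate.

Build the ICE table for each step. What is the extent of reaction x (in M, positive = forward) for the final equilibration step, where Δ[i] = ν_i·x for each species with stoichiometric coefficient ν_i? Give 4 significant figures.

x = -0.001388 M

Q₀ = 9.8139e-06 vs Keq = 8.6250e-06 ⇒ Q>K, reverse
Step 1:
                  G         X         J
  init        2.691    0.1299   0.02339
  Δ        0.001392 -6.9608e-04 -0.001392
  eq          2.692    0.1292     0.022
  solve Keq expr → x = -6.9608e-04; check Q = 8.6250e-06
Then change container volume by factor 0.8 (V_new/V_old).
Step 2:
                  G         X         J
  init        3.365    0.1615    0.0275
  Δ        0.002776 -0.001388 -0.002776
  eq          3.368    0.1601   0.02472
  solve Keq expr → x = -0.001388; check Q = 8.6250e-06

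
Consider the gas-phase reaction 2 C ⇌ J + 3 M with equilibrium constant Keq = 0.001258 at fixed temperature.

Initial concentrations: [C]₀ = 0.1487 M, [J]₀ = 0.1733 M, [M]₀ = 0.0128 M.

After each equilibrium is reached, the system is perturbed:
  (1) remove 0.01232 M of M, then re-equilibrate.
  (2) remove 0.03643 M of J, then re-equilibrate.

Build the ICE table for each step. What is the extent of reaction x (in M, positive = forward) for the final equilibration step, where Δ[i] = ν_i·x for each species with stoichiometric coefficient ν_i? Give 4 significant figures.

x = 9.2442e-04 M

Q₀ = 1.6436e-05 vs Keq = 0.001258 ⇒ Q<K, forward
Step 1:
                  C         J         M
  init       0.1487    0.1733    0.0128
  Δ        -0.02314   0.01157   0.03471
  eq         0.1256    0.1849   0.04751
  solve Keq expr → x = 0.01157; check Q = 0.001258
Then remove 0.01232 M of M.
Step 2:
                  C         J         M
  init       0.1256    0.1849   0.03519
  Δ       -0.006862  0.003431   0.01029
  eq         0.1187    0.1883   0.04549
  solve Keq expr → x = 0.003431; check Q = 0.001258
Then remove 0.03643 M of J.
Step 3:
                  C         J         M
  init       0.1187    0.1519   0.04549
  Δ       -0.001849 9.2442e-04  0.002773
  eq         0.1168    0.1528   0.04826
  solve Keq expr → x = 9.2442e-04; check Q = 0.001258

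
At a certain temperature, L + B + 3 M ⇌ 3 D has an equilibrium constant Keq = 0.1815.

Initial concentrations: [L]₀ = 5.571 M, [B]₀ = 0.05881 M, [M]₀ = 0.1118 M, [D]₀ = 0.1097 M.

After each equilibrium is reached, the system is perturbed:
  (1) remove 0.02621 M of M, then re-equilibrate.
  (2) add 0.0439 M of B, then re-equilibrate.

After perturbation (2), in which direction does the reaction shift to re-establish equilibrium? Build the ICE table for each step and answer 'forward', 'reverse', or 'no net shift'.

Q₀ = 2.883 vs Keq = 0.1815 ⇒ Q>K, reverse
Step 1:
                   L          B          M          D
  I            5.571    0.05881     0.1118     0.1097
  C           0.0147     0.0147     0.0441    -0.0441
  E            5.586    0.07351     0.1559     0.0656
  solve Keq expr → x = -0.0147; check Q = 0.1815
Then remove 0.02621 M of M.
Step 2:
                   L          B          M          D
  I            5.586    0.07351     0.1297     0.0656
  C         0.002438   0.002438   0.007313  -0.007313
  E            5.588    0.07595      0.137    0.05829
  solve Keq expr → x = -0.002438; check Q = 0.1815
Then add 0.0439 M of B.
Step 3:
                   L          B          M          D
  I            5.588     0.1198      0.137    0.05829
  C        -0.002049  -0.002049  -0.006148   0.006148
  E            5.586     0.1178     0.1309    0.06444
  solve Keq expr → x = 0.002049; check Q = 0.1815

Direction: forward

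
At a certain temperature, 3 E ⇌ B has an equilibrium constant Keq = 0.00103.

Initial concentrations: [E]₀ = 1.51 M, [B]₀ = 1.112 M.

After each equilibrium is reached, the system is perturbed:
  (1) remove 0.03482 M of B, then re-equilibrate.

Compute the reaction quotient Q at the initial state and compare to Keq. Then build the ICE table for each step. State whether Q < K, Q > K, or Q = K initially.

Q₀ = 0.323 vs Keq = 0.00103 ⇒ Q>K, reverse
Step 1:
                    E           B
  init           1.51       1.112
  Δ             3.044      -1.015
  eq            4.554     0.09729
  solve Keq expr → x = -1.015; check Q = 0.00103
Then remove 0.03482 M of B.
Step 2:
                    E           B
  init          4.554     0.06247
  Δ          -0.08789      0.0293
  eq            4.466     0.09176
  solve Keq expr → x = 0.0293; check Q = 0.00103

Q₀ = 0.323; Q > K (proceeds reverse)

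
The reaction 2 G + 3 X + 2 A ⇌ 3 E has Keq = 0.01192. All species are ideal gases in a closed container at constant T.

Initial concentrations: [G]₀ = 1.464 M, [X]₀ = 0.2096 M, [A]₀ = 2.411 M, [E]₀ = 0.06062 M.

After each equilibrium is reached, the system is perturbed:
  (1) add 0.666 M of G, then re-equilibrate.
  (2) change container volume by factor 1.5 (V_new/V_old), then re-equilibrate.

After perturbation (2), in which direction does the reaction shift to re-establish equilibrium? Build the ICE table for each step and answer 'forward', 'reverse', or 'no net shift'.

Q₀ = 0.001942 vs Keq = 0.01192 ⇒ Q<K, forward
Step 1:
                    G           X           A           E
  Initial       1.464      0.2096       2.411     0.06062
  Change     -0.02132    -0.03198    -0.02132     0.03198
  Equil         1.443      0.1776        2.39      0.0926
  solve Keq expr → x = 0.01066; check Q = 0.01192
Then add 0.666 M of G.
Step 2:
                    G           X           A           E
  Initial       2.109      0.1776        2.39      0.0926
  Change     -0.01037    -0.01555    -0.01037     0.01555
  Equil         2.098      0.1621       2.379      0.1081
  solve Keq expr → x = 0.005183; check Q = 0.01192
Then change container volume by factor 1.5 (V_new/V_old).
Step 3:
                    G           X           A           E
  Initial       1.399       0.108       1.586      0.0721
  Change      0.01415     0.02122     0.01415    -0.02122
  Equil         1.413      0.1293         1.6     0.05088
  solve Keq expr → x = -0.007074; check Q = 0.01192

Direction: reverse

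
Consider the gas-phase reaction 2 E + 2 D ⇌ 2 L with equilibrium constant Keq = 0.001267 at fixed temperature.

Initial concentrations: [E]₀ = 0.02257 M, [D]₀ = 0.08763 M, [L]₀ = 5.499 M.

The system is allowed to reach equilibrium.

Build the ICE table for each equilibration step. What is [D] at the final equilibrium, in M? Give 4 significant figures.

[D]_eq = 4.783 M

Q₀ = 7.7303e+06 vs Keq = 0.001267 ⇒ Q>K, reverse
Step 1:
                    E           D           L
  Initial     0.02257     0.08763       5.499
  Change        4.696       4.696      -4.696
  Equil         4.718       4.783      0.8033
  solve Keq expr → x = -2.348; check Q = 0.001267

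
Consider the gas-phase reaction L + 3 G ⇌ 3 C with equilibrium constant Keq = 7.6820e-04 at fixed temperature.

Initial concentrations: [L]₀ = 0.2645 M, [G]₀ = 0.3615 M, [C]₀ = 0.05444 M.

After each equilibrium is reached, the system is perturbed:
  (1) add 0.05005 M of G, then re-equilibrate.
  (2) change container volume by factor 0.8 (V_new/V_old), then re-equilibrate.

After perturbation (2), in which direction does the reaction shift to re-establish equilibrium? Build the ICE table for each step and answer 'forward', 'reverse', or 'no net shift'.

Q₀ = 0.01291 vs Keq = 7.6820e-04 ⇒ Q>K, reverse
Step 1:
                    L           G           C
  init         0.2645      0.3615     0.05444
  Δ           0.01035     0.03106    -0.03106
  eq           0.2749      0.3926     0.02338
  solve Keq expr → x = -0.01035; check Q = 7.6820e-04
Then add 0.05005 M of G.
Step 2:
                    L           G           C
  init         0.2749      0.4426     0.02338
  Δ       -9.2832e-04   -0.002785    0.002785
  eq           0.2739      0.4398     0.02616
  solve Keq expr → x = 9.2832e-04; check Q = 7.6820e-04
Then change container volume by factor 0.8 (V_new/V_old).
Step 3:
                    L           G           C
  init         0.3424      0.5498      0.0327
  Δ       -7.8264e-04   -0.002348    0.002348
  eq           0.3416      0.5474     0.03505
  solve Keq expr → x = 7.8264e-04; check Q = 7.6820e-04

Direction: forward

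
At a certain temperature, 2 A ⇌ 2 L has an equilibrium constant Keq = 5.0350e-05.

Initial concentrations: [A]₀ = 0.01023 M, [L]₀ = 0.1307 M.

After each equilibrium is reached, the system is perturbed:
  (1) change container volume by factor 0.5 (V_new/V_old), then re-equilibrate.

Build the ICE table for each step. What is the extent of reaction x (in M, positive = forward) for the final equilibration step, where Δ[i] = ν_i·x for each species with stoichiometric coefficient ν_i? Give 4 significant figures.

x = 0 M

Q₀ = 163.2 vs Keq = 5.0350e-05 ⇒ Q>K, reverse
Step 1:
                   A          L
  Initial    0.01023     0.1307
  Change      0.1297    -0.1297
  Equil       0.1399 9.9296e-04
  solve Keq expr → x = -0.06485; check Q = 5.0350e-05
Then change container volume by factor 0.5 (V_new/V_old).
Step 2:
                   A          L
  Initial     0.2799   0.001986
  Change           0          0
  Equil       0.2799   0.001986
  solve Keq expr → x = 0; check Q = 5.0350e-05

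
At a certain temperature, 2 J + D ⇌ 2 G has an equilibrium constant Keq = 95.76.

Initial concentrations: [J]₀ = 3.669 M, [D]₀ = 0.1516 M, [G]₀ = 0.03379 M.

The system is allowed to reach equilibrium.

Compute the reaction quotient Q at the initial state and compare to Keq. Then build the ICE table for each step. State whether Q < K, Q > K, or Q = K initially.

Q₀ = 5.5948e-04 vs Keq = 95.76 ⇒ Q<K, forward
Step 1:
                  J         D         G
  Initial     3.669    0.1516   0.03379
  Change     -0.303   -0.1515     0.303
  Equil       3.366 1.0454e-04    0.3368
  solve Keq expr → x = 0.1515; check Q = 95.76

Q₀ = 5.5948e-04; Q < K (proceeds forward)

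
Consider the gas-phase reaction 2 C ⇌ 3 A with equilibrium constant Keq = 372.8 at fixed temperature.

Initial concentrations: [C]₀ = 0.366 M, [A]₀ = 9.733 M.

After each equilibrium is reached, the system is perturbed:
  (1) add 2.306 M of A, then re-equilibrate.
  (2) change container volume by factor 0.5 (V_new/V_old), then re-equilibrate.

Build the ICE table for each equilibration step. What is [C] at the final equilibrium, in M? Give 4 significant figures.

[C]_eq = 4.231 M

Q₀ = 6883 vs Keq = 372.8 ⇒ Q>K, reverse
Step 1:
                   C          A
  I            0.366      9.733
  C           0.8933      -1.34
  E            1.259      8.393
  solve Keq expr → x = -0.4467; check Q = 372.8
Then add 2.306 M of A.
Step 2:
                   C          A
  I            1.259       10.7
  C           0.4021    -0.6031
  E            1.661       10.1
  solve Keq expr → x = -0.201; check Q = 372.8
Then change container volume by factor 0.5 (V_new/V_old).
Step 3:
                   C          A
  I            3.323      20.19
  C           0.9087     -1.363
  E            4.231      18.83
  solve Keq expr → x = -0.4543; check Q = 372.8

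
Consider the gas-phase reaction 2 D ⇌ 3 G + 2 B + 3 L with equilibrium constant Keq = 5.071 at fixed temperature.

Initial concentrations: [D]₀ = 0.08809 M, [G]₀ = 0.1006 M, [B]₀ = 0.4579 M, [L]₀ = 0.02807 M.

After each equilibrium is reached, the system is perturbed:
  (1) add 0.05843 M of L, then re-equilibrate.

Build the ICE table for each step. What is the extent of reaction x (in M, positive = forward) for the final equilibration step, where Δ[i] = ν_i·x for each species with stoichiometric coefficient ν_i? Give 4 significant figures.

x = -4.7738e-04 M

Q₀ = 6.0843e-07 vs Keq = 5.071 ⇒ Q<K, forward
Step 1:
                   D          G          B          L
  I          0.08809     0.1006     0.4579    0.02807
  C         -0.08642     0.1296    0.08642     0.1296
  E         0.001672     0.2302     0.5443     0.1577
  solve Keq expr → x = 0.04321; check Q = 5.071
Then add 0.05843 M of L.
Step 2:
                   D          G          B          L
  I         0.001672     0.2302     0.5443     0.2161
  C       9.5476e-04  -0.001432 -9.5476e-04  -0.001432
  E         0.002627     0.2288     0.5434     0.2147
  solve Keq expr → x = -4.7738e-04; check Q = 5.071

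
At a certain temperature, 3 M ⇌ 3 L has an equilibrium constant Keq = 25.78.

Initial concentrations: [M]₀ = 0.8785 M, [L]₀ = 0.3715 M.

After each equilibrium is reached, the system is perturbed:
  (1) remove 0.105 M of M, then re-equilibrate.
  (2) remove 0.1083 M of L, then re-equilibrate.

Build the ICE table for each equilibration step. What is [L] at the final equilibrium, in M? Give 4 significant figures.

[L]_eq = 0.7745 M

Q₀ = 0.07562 vs Keq = 25.78 ⇒ Q<K, forward
Step 1:
                  M         L
  I          0.8785    0.3715
  C         -0.5624    0.5624
  E          0.3161    0.9339
  solve Keq expr → x = 0.1875; check Q = 25.78
Then remove 0.105 M of M.
Step 2:
                  M         L
  I          0.2111    0.9339
  C         0.07845  -0.07845
  E          0.2896    0.8554
  solve Keq expr → x = -0.02615; check Q = 25.78
Then remove 0.1083 M of L.
Step 3:
                  M         L
  I          0.2896    0.7471
  C        -0.02739   0.02739
  E          0.2622    0.7745
  solve Keq expr → x = 0.00913; check Q = 25.78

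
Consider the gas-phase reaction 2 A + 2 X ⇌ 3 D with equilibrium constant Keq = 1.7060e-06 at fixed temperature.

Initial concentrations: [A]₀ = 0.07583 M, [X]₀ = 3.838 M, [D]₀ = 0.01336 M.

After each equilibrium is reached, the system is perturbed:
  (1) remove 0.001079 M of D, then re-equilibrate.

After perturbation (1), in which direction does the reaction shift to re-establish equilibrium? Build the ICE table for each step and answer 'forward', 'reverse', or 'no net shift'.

Q₀ = 2.8153e-05 vs Keq = 1.7060e-06 ⇒ Q>K, reverse
Step 1:
                    A           X           D
  Initial     0.07583       3.838     0.01336
  Change     0.005245    0.005245   -0.007868
  Equil       0.08108       3.843    0.005492
  solve Keq expr → x = -0.002623; check Q = 1.7060e-06
Then remove 0.001079 M of D.
Step 2:
                    A           X           D
  Initial     0.08108       3.843    0.004413
  Change  -6.9785e-04 -6.9785e-04    0.001047
  Equil       0.08038       3.843     0.00546
  solve Keq expr → x = 3.4893e-04; check Q = 1.7060e-06

Direction: forward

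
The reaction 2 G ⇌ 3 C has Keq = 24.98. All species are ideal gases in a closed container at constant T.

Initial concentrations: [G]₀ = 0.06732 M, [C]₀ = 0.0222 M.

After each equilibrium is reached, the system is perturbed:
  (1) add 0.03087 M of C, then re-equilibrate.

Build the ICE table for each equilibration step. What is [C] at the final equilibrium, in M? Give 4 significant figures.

[C]_eq = 0.1386 M

Q₀ = 0.002414 vs Keq = 24.98 ⇒ Q<K, forward
Step 1:
                   G          C
  init       0.06732     0.0222
  Δ         -0.05983    0.08974
  eq        0.007493     0.1119
  solve Keq expr → x = 0.02991; check Q = 24.98
Then add 0.03087 M of C.
Step 2:
                   G          C
  init      0.007493     0.1428
  Δ         0.002827  -0.004241
  eq         0.01032     0.1386
  solve Keq expr → x = -0.001414; check Q = 24.98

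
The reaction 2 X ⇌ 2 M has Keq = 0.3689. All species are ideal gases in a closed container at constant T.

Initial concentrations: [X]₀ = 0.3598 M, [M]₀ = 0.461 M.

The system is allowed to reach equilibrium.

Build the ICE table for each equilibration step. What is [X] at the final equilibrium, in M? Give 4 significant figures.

Q₀ = 1.642 vs Keq = 0.3689 ⇒ Q>K, reverse
Step 1:
                   X          M
  Initial     0.3598      0.461
  Change      0.1508    -0.1508
  Equil       0.5106     0.3102
  solve Keq expr → x = -0.07542; check Q = 0.3689

[X]_eq = 0.5106 M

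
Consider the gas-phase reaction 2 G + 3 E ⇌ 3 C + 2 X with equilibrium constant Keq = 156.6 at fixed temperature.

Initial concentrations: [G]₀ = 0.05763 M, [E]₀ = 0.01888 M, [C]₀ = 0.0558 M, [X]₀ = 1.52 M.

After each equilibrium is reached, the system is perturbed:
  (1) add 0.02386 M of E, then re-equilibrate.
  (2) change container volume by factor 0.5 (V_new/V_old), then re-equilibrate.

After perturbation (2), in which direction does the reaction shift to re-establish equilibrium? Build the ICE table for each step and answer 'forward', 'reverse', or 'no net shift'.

Q₀ = 1.7959e+04 vs Keq = 156.6 ⇒ Q>K, reverse
Step 1:
                   G          E          C          X
  I          0.05763    0.01888     0.0558       1.52
  C           0.0163    0.02445   -0.02445    -0.0163
  E          0.07393    0.04333    0.03135      1.504
  solve Keq expr → x = -0.008151; check Q = 156.6
Then add 0.02386 M of E.
Step 2:
                   G          E          C          X
  I          0.07393    0.06719    0.03135      1.504
  C        -0.005773   -0.00866    0.00866   0.005773
  E          0.06816    0.05853    0.04001      1.509
  solve Keq expr → x = 0.002887; check Q = 156.6
Then change container volume by factor 0.5 (V_new/V_old).
Step 3:
                   G          E          C          X
  I           0.1363     0.1171    0.08001      3.019
  C                0          0          0          0
  E           0.1363     0.1171    0.08001      3.019
  solve Keq expr → x = 0; check Q = 156.6

Direction: no net shift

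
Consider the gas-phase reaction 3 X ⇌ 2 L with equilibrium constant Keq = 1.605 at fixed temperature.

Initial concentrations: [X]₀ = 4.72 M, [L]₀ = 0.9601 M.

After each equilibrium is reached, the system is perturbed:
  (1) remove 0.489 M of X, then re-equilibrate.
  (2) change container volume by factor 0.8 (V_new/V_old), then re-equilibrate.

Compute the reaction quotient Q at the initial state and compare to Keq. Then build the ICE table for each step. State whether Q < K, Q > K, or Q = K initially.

Q₀ = 0.008766; Q < K (proceeds forward)

Q₀ = 0.008766 vs Keq = 1.605 ⇒ Q<K, forward
Step 1:
                    X           L
  I              4.72      0.9601
  C            -2.968       1.978
  E             1.752       2.939
  solve Keq expr → x = 0.9892; check Q = 1.605
Then remove 0.489 M of X.
Step 2:
                    X           L
  I             1.263       2.939
  C            0.3853     -0.2569
  E             1.649       2.682
  solve Keq expr → x = -0.1284; check Q = 1.605
Then change container volume by factor 0.8 (V_new/V_old).
Step 3:
                    X           L
  I             2.061       3.352
  C           -0.1179     0.07862
  E             1.943       3.431
  solve Keq expr → x = 0.03931; check Q = 1.605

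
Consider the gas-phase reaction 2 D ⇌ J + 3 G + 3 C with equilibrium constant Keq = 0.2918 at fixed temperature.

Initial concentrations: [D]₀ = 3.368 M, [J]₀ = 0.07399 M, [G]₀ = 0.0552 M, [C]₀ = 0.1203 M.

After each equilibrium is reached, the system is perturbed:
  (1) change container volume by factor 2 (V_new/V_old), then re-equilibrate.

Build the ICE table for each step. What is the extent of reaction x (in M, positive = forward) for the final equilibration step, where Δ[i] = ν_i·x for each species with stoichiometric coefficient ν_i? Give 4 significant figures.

Q₀ = 1.9100e-09 vs Keq = 0.2918 ⇒ Q<K, forward
Step 1:
                  D         J         G         C
  init        3.368   0.07399    0.0552    0.1203
  Δ         -0.7871    0.3936     1.181     1.181
  eq          2.581    0.4676     1.236     1.301
  solve Keq expr → x = 0.3936; check Q = 0.2918
Then change container volume by factor 2 (V_new/V_old).
Step 2:
                  D         J         G         C
  init         1.29    0.2338     0.618    0.6505
  Δ         -0.2353    0.1176    0.3529    0.3529
  eq          1.055    0.3514    0.9709     1.003
  solve Keq expr → x = 0.1176; check Q = 0.2918

x = 0.1176 M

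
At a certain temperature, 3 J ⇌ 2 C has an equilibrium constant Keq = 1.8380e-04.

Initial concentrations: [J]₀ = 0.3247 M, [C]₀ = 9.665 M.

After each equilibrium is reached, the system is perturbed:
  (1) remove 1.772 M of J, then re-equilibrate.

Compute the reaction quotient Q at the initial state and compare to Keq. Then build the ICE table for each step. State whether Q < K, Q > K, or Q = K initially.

Q₀ = 2729; Q > K (proceeds reverse)

Q₀ = 2729 vs Keq = 1.8380e-04 ⇒ Q>K, reverse
Step 1:
                    J           C
  init         0.3247       9.665
  Δ             13.46      -8.971
  eq            13.78      0.6936
  solve Keq expr → x = -4.486; check Q = 1.8380e-04
Then remove 1.772 M of J.
Step 2:
                    J           C
  init          12.01      0.6936
  Δ            0.1755      -0.117
  eq            12.19      0.5767
  solve Keq expr → x = -0.05848; check Q = 1.8380e-04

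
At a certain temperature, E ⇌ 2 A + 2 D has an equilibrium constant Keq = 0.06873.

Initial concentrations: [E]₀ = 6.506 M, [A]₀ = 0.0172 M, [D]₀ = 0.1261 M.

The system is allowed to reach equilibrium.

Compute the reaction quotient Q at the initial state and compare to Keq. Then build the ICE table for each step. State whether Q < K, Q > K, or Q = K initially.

Q₀ = 7.2306e-07 vs Keq = 0.06873 ⇒ Q<K, forward
Step 1:
                  E         A         D
  Initial     6.506    0.0172    0.1261
  Change    -0.3681    0.7361    0.7361
  Equil       6.138    0.7533    0.8622
  solve Keq expr → x = 0.3681; check Q = 0.06873

Q₀ = 7.2306e-07; Q < K (proceeds forward)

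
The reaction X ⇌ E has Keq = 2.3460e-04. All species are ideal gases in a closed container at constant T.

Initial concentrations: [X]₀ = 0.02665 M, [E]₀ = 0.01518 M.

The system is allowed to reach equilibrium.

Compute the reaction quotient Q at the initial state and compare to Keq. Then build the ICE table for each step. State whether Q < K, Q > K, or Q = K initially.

Q₀ = 0.5696 vs Keq = 2.3460e-04 ⇒ Q>K, reverse
Step 1:
                   X          E
  init       0.02665    0.01518
  Δ          0.01517   -0.01517
  eq         0.04182 9.8110e-06
  solve Keq expr → x = -0.01517; check Q = 2.3460e-04

Q₀ = 0.5696; Q > K (proceeds reverse)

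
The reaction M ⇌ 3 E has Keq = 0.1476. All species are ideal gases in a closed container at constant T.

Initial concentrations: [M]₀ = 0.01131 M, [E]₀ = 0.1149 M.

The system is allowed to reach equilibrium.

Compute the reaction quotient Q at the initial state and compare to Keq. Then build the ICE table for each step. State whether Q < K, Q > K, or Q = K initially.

Q₀ = 0.1341 vs Keq = 0.1476 ⇒ Q<K, forward
Step 1:
                    M           E
  I           0.01131      0.1149
  C       -5.6842e-04    0.001705
  E           0.01074      0.1166
  solve Keq expr → x = 5.6842e-04; check Q = 0.1476

Q₀ = 0.1341; Q < K (proceeds forward)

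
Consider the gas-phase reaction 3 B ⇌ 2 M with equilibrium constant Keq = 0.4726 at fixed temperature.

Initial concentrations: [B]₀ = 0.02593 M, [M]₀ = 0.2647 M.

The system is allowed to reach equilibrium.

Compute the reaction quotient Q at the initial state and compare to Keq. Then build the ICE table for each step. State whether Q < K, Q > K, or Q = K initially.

Q₀ = 4019; Q > K (proceeds reverse)

Q₀ = 4019 vs Keq = 0.4726 ⇒ Q>K, reverse
Step 1:
                    B           M
  Initial     0.02593      0.2647
  Change       0.2487     -0.1658
  Equil        0.2746     0.09892
  solve Keq expr → x = -0.08289; check Q = 0.4726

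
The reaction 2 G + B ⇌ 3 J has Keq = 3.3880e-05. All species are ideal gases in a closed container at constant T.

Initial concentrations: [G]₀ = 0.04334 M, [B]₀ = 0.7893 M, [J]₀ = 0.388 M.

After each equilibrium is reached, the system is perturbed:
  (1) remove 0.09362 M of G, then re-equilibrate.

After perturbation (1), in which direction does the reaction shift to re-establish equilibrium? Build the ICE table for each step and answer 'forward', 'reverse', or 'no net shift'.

Q₀ = 39.4 vs Keq = 3.3880e-05 ⇒ Q>K, reverse
Step 1:
                    G           B           J
  I           0.04334      0.7893       0.388
  C            0.2494      0.1247     -0.3742
  E            0.2928       0.914     0.01385
  solve Keq expr → x = -0.1247; check Q = 3.3880e-05
Then remove 0.09362 M of G.
Step 2:
                    G           B           J
  I            0.1992       0.914     0.01385
  C           0.00204     0.00102    -0.00306
  E            0.2012       0.915     0.01079
  solve Keq expr → x = -0.00102; check Q = 3.3880e-05

Direction: reverse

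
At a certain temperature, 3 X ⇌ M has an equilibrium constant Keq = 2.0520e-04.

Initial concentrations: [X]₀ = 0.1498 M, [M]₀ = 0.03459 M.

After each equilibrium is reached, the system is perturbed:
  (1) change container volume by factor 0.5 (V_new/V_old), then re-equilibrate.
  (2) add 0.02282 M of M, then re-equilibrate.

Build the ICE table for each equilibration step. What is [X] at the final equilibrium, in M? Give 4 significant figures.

Q₀ = 10.29 vs Keq = 2.0520e-04 ⇒ Q>K, reverse
Step 1:
                   X          M
  Initial     0.1498    0.03459
  Change      0.1038   -0.03459
  Equil       0.2536 3.3452e-06
  solve Keq expr → x = -0.03459; check Q = 2.0520e-04
Then change container volume by factor 0.5 (V_new/V_old).
Step 2:
                   X          M
  Initial     0.5071 6.6904e-06
  Change  -6.0185e-05 2.0062e-05
  Equil       0.5071 2.6752e-05
  solve Keq expr → x = 2.0062e-05; check Q = 2.0520e-04
Then add 0.02282 M of M.
Step 3:
                   X          M
  Initial     0.5071    0.02285
  Change     0.06842   -0.02281
  Equil       0.5755 3.9109e-05
  solve Keq expr → x = -0.02281; check Q = 2.0520e-04

[X]_eq = 0.5755 M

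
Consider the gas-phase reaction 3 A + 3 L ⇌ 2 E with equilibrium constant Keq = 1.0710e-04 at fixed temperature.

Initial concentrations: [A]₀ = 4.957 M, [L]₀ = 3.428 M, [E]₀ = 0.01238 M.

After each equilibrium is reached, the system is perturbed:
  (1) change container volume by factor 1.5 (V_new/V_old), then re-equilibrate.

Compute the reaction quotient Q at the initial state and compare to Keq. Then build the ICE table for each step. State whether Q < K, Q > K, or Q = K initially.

Q₀ = 3.1236e-08; Q < K (proceeds forward)

Q₀ = 3.1236e-08 vs Keq = 1.0710e-04 ⇒ Q<K, forward
Step 1:
                   A          L          E
  I            4.957      3.428    0.01238
  C          -0.6334    -0.6334     0.4223
  E            4.324      2.795     0.4347
  solve Keq expr → x = 0.2111; check Q = 1.0710e-04
Then change container volume by factor 1.5 (V_new/V_old).
Step 2:
                   A          L          E
  I            2.882      1.863     0.2898
  C            0.189      0.189     -0.126
  E            3.071      2.052     0.1638
  solve Keq expr → x = -0.06301; check Q = 1.0710e-04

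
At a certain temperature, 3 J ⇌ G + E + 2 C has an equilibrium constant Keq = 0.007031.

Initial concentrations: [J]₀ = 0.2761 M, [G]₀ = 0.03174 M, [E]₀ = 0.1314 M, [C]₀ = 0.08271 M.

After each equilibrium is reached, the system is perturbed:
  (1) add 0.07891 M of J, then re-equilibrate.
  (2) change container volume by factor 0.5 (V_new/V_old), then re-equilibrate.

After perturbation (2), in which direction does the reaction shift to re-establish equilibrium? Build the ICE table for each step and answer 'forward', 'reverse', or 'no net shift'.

Q₀ = 0.001356 vs Keq = 0.007031 ⇒ Q<K, forward
Step 1:
                    J           G           E           C
  Initial      0.2761     0.03174      0.1314     0.08271
  Change     -0.04495     0.01498     0.01498     0.02997
  Equil        0.2311     0.04672      0.1464      0.1127
  solve Keq expr → x = 0.01498; check Q = 0.007031
Then add 0.07891 M of J.
Step 2:
                    J           G           E           C
  Initial      0.3101     0.04672      0.1464      0.1127
  Change     -0.02962    0.009873    0.009873     0.01975
  Equil        0.2804      0.0566      0.1563      0.1324
  solve Keq expr → x = 0.009873; check Q = 0.007031
Then change container volume by factor 0.5 (V_new/V_old).
Step 3:
                    J           G           E           C
  Initial      0.5609      0.1132      0.3125      0.2648
  Change      0.04697    -0.01566    -0.01566    -0.03131
  Equil        0.6079     0.09754      0.2969      0.2335
  solve Keq expr → x = -0.01566; check Q = 0.007031

Direction: reverse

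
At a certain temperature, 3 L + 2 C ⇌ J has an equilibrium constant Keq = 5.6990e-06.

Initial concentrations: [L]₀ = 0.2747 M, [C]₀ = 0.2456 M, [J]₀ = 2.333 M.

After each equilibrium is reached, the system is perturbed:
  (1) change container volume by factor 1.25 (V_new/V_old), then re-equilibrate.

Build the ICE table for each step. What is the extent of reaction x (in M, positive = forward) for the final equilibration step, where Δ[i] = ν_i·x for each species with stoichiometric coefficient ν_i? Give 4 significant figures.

Q₀ = 1866 vs Keq = 5.6990e-06 ⇒ Q>K, reverse
Step 1:
                   L          C          J
  I           0.2747     0.2456      2.333
  C            6.855       4.57     -2.285
  E             7.13      4.816    0.04791
  solve Keq expr → x = -2.285; check Q = 5.6990e-06
Then change container volume by factor 1.25 (V_new/V_old).
Step 2:
                   L          C          J
  I            5.704      3.853    0.03833
  C          0.06515    0.04343   -0.02172
  E            5.769      3.896    0.01661
  solve Keq expr → x = -0.02172; check Q = 5.6990e-06

x = -0.02172 M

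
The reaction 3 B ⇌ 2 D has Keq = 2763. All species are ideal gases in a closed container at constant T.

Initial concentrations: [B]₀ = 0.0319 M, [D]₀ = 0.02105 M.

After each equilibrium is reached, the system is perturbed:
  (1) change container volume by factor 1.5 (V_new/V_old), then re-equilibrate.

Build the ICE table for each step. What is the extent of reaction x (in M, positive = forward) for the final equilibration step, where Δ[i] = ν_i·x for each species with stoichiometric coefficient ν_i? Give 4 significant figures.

Q₀ = 13.65 vs Keq = 2763 ⇒ Q<K, forward
Step 1:
                   B          D
  Initial     0.0319    0.02105
  Change    -0.02398    0.01599
  Equil     0.007918    0.03704
  solve Keq expr → x = 0.007994; check Q = 2763
Then change container volume by factor 1.5 (V_new/V_old).
Step 2:
                   B          D
  Initial   0.005279    0.02469
  Change  6.8878e-04 -4.5919e-04
  Equil     0.005968    0.02423
  solve Keq expr → x = -2.2959e-04; check Q = 2763

x = -2.2959e-04 M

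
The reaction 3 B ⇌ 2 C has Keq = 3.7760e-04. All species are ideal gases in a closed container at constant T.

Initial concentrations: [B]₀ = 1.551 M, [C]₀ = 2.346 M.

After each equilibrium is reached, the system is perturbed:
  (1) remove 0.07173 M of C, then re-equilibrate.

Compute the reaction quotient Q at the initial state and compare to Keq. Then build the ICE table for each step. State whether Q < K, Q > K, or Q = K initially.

Q₀ = 1.475; Q > K (proceeds reverse)

Q₀ = 1.475 vs Keq = 3.7760e-04 ⇒ Q>K, reverse
Step 1:
                    B           C
  init          1.551       2.346
  Δ             3.216      -2.144
  eq            4.767      0.2022
  solve Keq expr → x = -1.072; check Q = 3.7760e-04
Then remove 0.07173 M of C.
Step 2:
                    B           C
  init          4.767      0.1305
  Δ          -0.09826     0.06551
  eq            4.668       0.196
  solve Keq expr → x = 0.03275; check Q = 3.7760e-04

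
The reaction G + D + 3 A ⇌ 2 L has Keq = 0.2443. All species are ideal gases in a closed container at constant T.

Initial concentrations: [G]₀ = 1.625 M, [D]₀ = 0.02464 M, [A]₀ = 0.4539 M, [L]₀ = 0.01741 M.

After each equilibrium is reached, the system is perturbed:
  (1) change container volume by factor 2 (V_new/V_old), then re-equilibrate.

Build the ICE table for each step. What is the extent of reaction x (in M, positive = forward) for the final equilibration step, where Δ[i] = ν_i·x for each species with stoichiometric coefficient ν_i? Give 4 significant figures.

Q₀ = 0.08095 vs Keq = 0.2443 ⇒ Q<K, forward
Step 1:
                    G           D           A           L
  I             1.625     0.02464      0.4539     0.01741
  C         -0.004393   -0.004393    -0.01318    0.008786
  E             1.621     0.02025      0.4407      0.0262
  solve Keq expr → x = 0.004393; check Q = 0.2443
Then change container volume by factor 2 (V_new/V_old).
Step 2:
                    G           D           A           L
  I            0.8103     0.01012      0.2204      0.0131
  C           0.00364     0.00364     0.01092   -0.007279
  E            0.8139     0.01376      0.2313    0.005819
  solve Keq expr → x = -0.00364; check Q = 0.2443

x = -0.00364 M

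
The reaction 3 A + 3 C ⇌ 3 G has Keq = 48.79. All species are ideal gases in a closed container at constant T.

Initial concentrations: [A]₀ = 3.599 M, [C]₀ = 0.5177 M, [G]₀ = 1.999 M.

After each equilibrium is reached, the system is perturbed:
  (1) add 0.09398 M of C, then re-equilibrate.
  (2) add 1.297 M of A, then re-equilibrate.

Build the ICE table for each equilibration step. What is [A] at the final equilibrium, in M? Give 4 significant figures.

[A]_eq = 4.436 M

Q₀ = 1.235 vs Keq = 48.79 ⇒ Q<K, forward
Step 1:
                    A           C           G
  Initial       3.599      0.5177       1.999
  Change      -0.3236     -0.3236      0.3236
  Equil         3.275      0.1941       2.323
  solve Keq expr → x = 0.1079; check Q = 48.79
Then add 0.09398 M of C.
Step 2:
                    A           C           G
  Initial       3.275       0.288       2.323
  Change     -0.08197    -0.08197     0.08197
  Equil         3.193      0.2061       2.405
  solve Keq expr → x = 0.02732; check Q = 48.79
Then add 1.297 M of A.
Step 3:
                    A           C           G
  Initial        4.49      0.2061       2.405
  Change     -0.05437    -0.05437     0.05437
  Equil         4.436      0.1517       2.459
  solve Keq expr → x = 0.01812; check Q = 48.79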